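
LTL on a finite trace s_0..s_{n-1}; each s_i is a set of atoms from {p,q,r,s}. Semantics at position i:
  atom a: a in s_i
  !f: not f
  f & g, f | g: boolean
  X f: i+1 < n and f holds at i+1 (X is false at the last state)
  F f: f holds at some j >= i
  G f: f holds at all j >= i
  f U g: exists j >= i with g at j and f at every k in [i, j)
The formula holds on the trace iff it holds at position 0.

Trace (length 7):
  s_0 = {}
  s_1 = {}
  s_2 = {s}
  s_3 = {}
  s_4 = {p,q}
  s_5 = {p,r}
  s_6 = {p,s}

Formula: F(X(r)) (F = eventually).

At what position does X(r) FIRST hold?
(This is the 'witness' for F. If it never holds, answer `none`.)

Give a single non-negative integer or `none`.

Answer: 4

Derivation:
s_0={}: X(r)=False r=False
s_1={}: X(r)=False r=False
s_2={s}: X(r)=False r=False
s_3={}: X(r)=False r=False
s_4={p,q}: X(r)=True r=False
s_5={p,r}: X(r)=False r=True
s_6={p,s}: X(r)=False r=False
F(X(r)) holds; first witness at position 4.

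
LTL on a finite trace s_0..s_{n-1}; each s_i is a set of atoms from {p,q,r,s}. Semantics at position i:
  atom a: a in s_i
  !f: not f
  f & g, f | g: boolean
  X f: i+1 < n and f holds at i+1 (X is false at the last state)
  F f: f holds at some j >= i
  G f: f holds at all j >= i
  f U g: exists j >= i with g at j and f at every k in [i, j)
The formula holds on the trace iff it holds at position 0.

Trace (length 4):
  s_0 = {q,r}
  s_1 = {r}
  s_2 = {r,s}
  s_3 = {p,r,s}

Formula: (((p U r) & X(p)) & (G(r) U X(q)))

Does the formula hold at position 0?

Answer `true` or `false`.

s_0={q,r}: (((p U r) & X(p)) & (G(r) U X(q)))=False ((p U r) & X(p))=False (p U r)=True p=False r=True X(p)=False (G(r) U X(q))=False G(r)=True X(q)=False q=True
s_1={r}: (((p U r) & X(p)) & (G(r) U X(q)))=False ((p U r) & X(p))=False (p U r)=True p=False r=True X(p)=False (G(r) U X(q))=False G(r)=True X(q)=False q=False
s_2={r,s}: (((p U r) & X(p)) & (G(r) U X(q)))=False ((p U r) & X(p))=True (p U r)=True p=False r=True X(p)=True (G(r) U X(q))=False G(r)=True X(q)=False q=False
s_3={p,r,s}: (((p U r) & X(p)) & (G(r) U X(q)))=False ((p U r) & X(p))=False (p U r)=True p=True r=True X(p)=False (G(r) U X(q))=False G(r)=True X(q)=False q=False

Answer: false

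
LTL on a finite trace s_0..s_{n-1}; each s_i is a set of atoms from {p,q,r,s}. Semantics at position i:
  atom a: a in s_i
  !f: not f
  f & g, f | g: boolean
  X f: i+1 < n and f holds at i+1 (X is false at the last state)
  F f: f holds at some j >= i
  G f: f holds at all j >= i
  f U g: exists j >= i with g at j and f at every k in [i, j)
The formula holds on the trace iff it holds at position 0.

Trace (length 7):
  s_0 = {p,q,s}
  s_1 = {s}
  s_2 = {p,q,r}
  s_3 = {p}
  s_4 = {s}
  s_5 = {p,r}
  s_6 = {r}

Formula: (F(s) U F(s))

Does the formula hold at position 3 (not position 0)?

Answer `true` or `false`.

Answer: true

Derivation:
s_0={p,q,s}: (F(s) U F(s))=True F(s)=True s=True
s_1={s}: (F(s) U F(s))=True F(s)=True s=True
s_2={p,q,r}: (F(s) U F(s))=True F(s)=True s=False
s_3={p}: (F(s) U F(s))=True F(s)=True s=False
s_4={s}: (F(s) U F(s))=True F(s)=True s=True
s_5={p,r}: (F(s) U F(s))=False F(s)=False s=False
s_6={r}: (F(s) U F(s))=False F(s)=False s=False
Evaluating at position 3: result = True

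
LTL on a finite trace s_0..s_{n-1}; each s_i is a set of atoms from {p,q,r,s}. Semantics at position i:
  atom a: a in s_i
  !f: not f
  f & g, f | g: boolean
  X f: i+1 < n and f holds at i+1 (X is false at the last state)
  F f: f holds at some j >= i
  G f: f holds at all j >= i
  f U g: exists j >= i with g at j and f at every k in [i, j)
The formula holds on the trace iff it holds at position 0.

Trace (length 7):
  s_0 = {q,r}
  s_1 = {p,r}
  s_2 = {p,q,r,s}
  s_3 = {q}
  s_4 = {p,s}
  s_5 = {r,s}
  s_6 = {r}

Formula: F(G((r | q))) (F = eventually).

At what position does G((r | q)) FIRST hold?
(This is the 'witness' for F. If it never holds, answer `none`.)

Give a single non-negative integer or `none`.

Answer: 5

Derivation:
s_0={q,r}: G((r | q))=False (r | q)=True r=True q=True
s_1={p,r}: G((r | q))=False (r | q)=True r=True q=False
s_2={p,q,r,s}: G((r | q))=False (r | q)=True r=True q=True
s_3={q}: G((r | q))=False (r | q)=True r=False q=True
s_4={p,s}: G((r | q))=False (r | q)=False r=False q=False
s_5={r,s}: G((r | q))=True (r | q)=True r=True q=False
s_6={r}: G((r | q))=True (r | q)=True r=True q=False
F(G((r | q))) holds; first witness at position 5.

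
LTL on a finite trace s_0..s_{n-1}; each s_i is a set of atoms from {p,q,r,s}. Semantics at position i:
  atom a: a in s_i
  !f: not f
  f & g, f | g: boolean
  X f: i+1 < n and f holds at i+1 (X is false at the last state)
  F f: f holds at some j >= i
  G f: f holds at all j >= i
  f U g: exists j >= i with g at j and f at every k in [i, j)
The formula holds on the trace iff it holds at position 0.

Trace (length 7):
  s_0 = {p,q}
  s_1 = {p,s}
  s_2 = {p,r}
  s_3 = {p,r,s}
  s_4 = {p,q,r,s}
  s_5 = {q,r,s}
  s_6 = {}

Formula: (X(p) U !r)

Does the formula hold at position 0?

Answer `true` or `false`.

Answer: true

Derivation:
s_0={p,q}: (X(p) U !r)=True X(p)=True p=True !r=True r=False
s_1={p,s}: (X(p) U !r)=True X(p)=True p=True !r=True r=False
s_2={p,r}: (X(p) U !r)=False X(p)=True p=True !r=False r=True
s_3={p,r,s}: (X(p) U !r)=False X(p)=True p=True !r=False r=True
s_4={p,q,r,s}: (X(p) U !r)=False X(p)=False p=True !r=False r=True
s_5={q,r,s}: (X(p) U !r)=False X(p)=False p=False !r=False r=True
s_6={}: (X(p) U !r)=True X(p)=False p=False !r=True r=False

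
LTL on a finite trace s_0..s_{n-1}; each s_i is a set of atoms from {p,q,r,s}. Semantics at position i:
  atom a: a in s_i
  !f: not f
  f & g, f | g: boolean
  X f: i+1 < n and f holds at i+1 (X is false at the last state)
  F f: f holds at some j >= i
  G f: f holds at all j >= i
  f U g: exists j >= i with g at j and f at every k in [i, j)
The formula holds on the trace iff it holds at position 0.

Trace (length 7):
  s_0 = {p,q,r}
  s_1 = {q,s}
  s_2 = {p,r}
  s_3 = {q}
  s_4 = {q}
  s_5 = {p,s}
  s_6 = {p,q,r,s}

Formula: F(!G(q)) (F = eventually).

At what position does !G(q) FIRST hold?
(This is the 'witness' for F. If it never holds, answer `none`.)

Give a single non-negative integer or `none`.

s_0={p,q,r}: !G(q)=True G(q)=False q=True
s_1={q,s}: !G(q)=True G(q)=False q=True
s_2={p,r}: !G(q)=True G(q)=False q=False
s_3={q}: !G(q)=True G(q)=False q=True
s_4={q}: !G(q)=True G(q)=False q=True
s_5={p,s}: !G(q)=True G(q)=False q=False
s_6={p,q,r,s}: !G(q)=False G(q)=True q=True
F(!G(q)) holds; first witness at position 0.

Answer: 0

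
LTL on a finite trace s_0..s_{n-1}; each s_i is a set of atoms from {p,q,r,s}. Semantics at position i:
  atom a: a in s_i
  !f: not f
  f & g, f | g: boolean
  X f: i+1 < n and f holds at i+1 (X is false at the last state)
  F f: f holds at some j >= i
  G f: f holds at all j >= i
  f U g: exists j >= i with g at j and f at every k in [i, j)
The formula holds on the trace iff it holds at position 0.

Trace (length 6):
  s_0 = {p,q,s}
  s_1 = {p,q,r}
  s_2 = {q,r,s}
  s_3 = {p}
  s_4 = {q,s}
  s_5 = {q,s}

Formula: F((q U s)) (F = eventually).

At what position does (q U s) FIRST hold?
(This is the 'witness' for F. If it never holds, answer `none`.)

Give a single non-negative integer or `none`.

Answer: 0

Derivation:
s_0={p,q,s}: (q U s)=True q=True s=True
s_1={p,q,r}: (q U s)=True q=True s=False
s_2={q,r,s}: (q U s)=True q=True s=True
s_3={p}: (q U s)=False q=False s=False
s_4={q,s}: (q U s)=True q=True s=True
s_5={q,s}: (q U s)=True q=True s=True
F((q U s)) holds; first witness at position 0.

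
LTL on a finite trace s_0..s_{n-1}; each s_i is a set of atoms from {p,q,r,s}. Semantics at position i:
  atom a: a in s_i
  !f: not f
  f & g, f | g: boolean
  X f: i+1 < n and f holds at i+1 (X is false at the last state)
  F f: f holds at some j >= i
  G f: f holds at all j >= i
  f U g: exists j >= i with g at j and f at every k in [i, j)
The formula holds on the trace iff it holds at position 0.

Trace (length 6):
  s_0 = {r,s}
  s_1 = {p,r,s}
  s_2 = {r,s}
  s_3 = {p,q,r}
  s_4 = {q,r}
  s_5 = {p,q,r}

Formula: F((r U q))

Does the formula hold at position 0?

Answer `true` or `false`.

s_0={r,s}: F((r U q))=True (r U q)=True r=True q=False
s_1={p,r,s}: F((r U q))=True (r U q)=True r=True q=False
s_2={r,s}: F((r U q))=True (r U q)=True r=True q=False
s_3={p,q,r}: F((r U q))=True (r U q)=True r=True q=True
s_4={q,r}: F((r U q))=True (r U q)=True r=True q=True
s_5={p,q,r}: F((r U q))=True (r U q)=True r=True q=True

Answer: true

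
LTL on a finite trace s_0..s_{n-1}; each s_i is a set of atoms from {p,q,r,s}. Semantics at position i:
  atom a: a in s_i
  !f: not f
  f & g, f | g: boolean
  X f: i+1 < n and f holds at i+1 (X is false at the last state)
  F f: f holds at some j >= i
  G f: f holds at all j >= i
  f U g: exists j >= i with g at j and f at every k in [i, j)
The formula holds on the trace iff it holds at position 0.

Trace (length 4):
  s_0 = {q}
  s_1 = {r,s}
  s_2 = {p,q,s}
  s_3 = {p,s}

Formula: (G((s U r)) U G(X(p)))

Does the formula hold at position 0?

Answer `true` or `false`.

Answer: false

Derivation:
s_0={q}: (G((s U r)) U G(X(p)))=False G((s U r))=False (s U r)=False s=False r=False G(X(p))=False X(p)=False p=False
s_1={r,s}: (G((s U r)) U G(X(p)))=False G((s U r))=False (s U r)=True s=True r=True G(X(p))=False X(p)=True p=False
s_2={p,q,s}: (G((s U r)) U G(X(p)))=False G((s U r))=False (s U r)=False s=True r=False G(X(p))=False X(p)=True p=True
s_3={p,s}: (G((s U r)) U G(X(p)))=False G((s U r))=False (s U r)=False s=True r=False G(X(p))=False X(p)=False p=True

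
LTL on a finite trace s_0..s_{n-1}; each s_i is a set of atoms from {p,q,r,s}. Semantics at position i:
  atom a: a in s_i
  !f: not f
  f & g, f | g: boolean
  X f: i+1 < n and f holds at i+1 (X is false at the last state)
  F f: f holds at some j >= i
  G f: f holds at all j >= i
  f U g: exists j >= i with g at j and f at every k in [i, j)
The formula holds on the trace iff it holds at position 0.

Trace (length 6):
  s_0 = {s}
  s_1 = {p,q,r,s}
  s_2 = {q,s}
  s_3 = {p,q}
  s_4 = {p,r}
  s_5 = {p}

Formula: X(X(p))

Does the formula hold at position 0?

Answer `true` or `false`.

s_0={s}: X(X(p))=False X(p)=True p=False
s_1={p,q,r,s}: X(X(p))=True X(p)=False p=True
s_2={q,s}: X(X(p))=True X(p)=True p=False
s_3={p,q}: X(X(p))=True X(p)=True p=True
s_4={p,r}: X(X(p))=False X(p)=True p=True
s_5={p}: X(X(p))=False X(p)=False p=True

Answer: false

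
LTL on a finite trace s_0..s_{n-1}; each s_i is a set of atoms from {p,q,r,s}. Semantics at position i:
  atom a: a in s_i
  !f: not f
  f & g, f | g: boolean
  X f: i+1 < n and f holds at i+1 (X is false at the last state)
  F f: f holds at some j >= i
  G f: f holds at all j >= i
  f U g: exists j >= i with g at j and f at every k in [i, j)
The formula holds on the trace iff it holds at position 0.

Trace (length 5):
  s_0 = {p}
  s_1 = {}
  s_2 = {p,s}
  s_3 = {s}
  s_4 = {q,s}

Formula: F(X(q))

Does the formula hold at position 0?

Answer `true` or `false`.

s_0={p}: F(X(q))=True X(q)=False q=False
s_1={}: F(X(q))=True X(q)=False q=False
s_2={p,s}: F(X(q))=True X(q)=False q=False
s_3={s}: F(X(q))=True X(q)=True q=False
s_4={q,s}: F(X(q))=False X(q)=False q=True

Answer: true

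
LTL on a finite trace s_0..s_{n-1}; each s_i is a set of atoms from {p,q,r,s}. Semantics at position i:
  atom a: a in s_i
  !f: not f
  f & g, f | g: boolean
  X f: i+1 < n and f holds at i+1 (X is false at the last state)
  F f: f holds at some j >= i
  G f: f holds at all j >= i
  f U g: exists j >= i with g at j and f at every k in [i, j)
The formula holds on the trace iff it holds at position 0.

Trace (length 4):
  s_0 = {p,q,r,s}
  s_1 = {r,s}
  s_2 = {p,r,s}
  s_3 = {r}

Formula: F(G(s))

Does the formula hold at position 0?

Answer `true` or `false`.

Answer: false

Derivation:
s_0={p,q,r,s}: F(G(s))=False G(s)=False s=True
s_1={r,s}: F(G(s))=False G(s)=False s=True
s_2={p,r,s}: F(G(s))=False G(s)=False s=True
s_3={r}: F(G(s))=False G(s)=False s=False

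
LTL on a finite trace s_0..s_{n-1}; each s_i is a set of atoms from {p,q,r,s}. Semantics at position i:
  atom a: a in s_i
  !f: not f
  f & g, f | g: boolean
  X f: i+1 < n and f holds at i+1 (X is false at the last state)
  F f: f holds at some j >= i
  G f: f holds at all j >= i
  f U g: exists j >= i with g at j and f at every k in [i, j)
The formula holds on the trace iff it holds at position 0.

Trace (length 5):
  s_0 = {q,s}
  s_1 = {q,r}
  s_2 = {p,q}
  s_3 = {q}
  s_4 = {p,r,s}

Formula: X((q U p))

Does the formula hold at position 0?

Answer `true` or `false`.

s_0={q,s}: X((q U p))=True (q U p)=True q=True p=False
s_1={q,r}: X((q U p))=True (q U p)=True q=True p=False
s_2={p,q}: X((q U p))=True (q U p)=True q=True p=True
s_3={q}: X((q U p))=True (q U p)=True q=True p=False
s_4={p,r,s}: X((q U p))=False (q U p)=True q=False p=True

Answer: true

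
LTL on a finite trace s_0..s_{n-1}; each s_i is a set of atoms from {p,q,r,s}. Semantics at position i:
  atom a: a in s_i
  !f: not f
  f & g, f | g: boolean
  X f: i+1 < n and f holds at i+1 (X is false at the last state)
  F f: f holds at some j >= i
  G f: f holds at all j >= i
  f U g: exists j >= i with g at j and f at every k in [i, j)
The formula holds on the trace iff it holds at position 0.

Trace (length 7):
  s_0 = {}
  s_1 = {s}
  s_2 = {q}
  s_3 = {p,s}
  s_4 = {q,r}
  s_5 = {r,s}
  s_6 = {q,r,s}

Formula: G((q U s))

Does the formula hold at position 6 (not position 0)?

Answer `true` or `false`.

Answer: true

Derivation:
s_0={}: G((q U s))=False (q U s)=False q=False s=False
s_1={s}: G((q U s))=True (q U s)=True q=False s=True
s_2={q}: G((q U s))=True (q U s)=True q=True s=False
s_3={p,s}: G((q U s))=True (q U s)=True q=False s=True
s_4={q,r}: G((q U s))=True (q U s)=True q=True s=False
s_5={r,s}: G((q U s))=True (q U s)=True q=False s=True
s_6={q,r,s}: G((q U s))=True (q U s)=True q=True s=True
Evaluating at position 6: result = True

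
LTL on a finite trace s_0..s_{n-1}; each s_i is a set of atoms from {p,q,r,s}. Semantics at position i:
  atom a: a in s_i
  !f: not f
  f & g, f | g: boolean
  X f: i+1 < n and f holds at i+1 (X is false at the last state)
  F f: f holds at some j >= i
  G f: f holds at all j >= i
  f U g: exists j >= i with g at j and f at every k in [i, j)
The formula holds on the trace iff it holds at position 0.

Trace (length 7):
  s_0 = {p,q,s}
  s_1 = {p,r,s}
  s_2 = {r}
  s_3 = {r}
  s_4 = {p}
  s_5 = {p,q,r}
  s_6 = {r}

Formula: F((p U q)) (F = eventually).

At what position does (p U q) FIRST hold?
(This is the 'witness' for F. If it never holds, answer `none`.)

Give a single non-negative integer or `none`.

s_0={p,q,s}: (p U q)=True p=True q=True
s_1={p,r,s}: (p U q)=False p=True q=False
s_2={r}: (p U q)=False p=False q=False
s_3={r}: (p U q)=False p=False q=False
s_4={p}: (p U q)=True p=True q=False
s_5={p,q,r}: (p U q)=True p=True q=True
s_6={r}: (p U q)=False p=False q=False
F((p U q)) holds; first witness at position 0.

Answer: 0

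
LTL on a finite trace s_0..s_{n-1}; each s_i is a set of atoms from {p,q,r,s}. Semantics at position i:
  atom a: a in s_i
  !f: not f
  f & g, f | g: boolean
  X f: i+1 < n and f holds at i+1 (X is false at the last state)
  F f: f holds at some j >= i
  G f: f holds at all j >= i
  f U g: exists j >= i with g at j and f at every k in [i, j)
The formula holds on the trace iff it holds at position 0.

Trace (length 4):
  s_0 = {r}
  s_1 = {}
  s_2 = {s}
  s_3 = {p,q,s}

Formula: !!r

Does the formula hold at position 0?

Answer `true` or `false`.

Answer: true

Derivation:
s_0={r}: !!r=True !r=False r=True
s_1={}: !!r=False !r=True r=False
s_2={s}: !!r=False !r=True r=False
s_3={p,q,s}: !!r=False !r=True r=False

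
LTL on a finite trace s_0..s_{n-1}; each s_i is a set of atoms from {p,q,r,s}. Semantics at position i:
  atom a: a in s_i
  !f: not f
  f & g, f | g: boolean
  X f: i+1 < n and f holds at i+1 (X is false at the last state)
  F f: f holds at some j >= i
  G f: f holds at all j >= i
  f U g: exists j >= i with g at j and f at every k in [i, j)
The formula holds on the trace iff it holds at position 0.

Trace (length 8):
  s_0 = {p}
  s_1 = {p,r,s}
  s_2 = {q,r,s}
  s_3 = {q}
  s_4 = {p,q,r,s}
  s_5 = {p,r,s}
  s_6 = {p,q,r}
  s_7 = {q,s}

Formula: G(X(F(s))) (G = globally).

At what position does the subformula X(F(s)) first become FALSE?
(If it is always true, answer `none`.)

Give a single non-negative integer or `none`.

Answer: 7

Derivation:
s_0={p}: X(F(s))=True F(s)=True s=False
s_1={p,r,s}: X(F(s))=True F(s)=True s=True
s_2={q,r,s}: X(F(s))=True F(s)=True s=True
s_3={q}: X(F(s))=True F(s)=True s=False
s_4={p,q,r,s}: X(F(s))=True F(s)=True s=True
s_5={p,r,s}: X(F(s))=True F(s)=True s=True
s_6={p,q,r}: X(F(s))=True F(s)=True s=False
s_7={q,s}: X(F(s))=False F(s)=True s=True
G(X(F(s))) holds globally = False
First violation at position 7.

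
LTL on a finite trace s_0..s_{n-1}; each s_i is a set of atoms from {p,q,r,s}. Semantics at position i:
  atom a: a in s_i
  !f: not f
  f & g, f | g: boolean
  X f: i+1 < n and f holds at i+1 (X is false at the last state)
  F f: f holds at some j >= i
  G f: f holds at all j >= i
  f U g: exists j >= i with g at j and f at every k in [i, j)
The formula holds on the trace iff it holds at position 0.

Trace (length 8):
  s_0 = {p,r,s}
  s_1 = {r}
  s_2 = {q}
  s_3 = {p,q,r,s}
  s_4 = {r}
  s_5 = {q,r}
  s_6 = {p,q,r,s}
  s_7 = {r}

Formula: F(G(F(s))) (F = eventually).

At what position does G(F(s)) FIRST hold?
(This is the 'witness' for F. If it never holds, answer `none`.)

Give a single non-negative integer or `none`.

s_0={p,r,s}: G(F(s))=False F(s)=True s=True
s_1={r}: G(F(s))=False F(s)=True s=False
s_2={q}: G(F(s))=False F(s)=True s=False
s_3={p,q,r,s}: G(F(s))=False F(s)=True s=True
s_4={r}: G(F(s))=False F(s)=True s=False
s_5={q,r}: G(F(s))=False F(s)=True s=False
s_6={p,q,r,s}: G(F(s))=False F(s)=True s=True
s_7={r}: G(F(s))=False F(s)=False s=False
F(G(F(s))) does not hold (no witness exists).

Answer: none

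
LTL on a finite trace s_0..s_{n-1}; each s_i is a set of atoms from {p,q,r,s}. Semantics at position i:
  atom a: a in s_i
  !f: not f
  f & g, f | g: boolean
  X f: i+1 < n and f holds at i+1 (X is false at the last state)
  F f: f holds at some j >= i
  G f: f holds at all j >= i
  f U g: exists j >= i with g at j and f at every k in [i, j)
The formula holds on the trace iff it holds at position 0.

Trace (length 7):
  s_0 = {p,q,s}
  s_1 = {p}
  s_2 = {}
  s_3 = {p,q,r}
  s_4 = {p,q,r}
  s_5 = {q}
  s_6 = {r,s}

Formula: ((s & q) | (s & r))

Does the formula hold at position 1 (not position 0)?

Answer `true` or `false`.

s_0={p,q,s}: ((s & q) | (s & r))=True (s & q)=True s=True q=True (s & r)=False r=False
s_1={p}: ((s & q) | (s & r))=False (s & q)=False s=False q=False (s & r)=False r=False
s_2={}: ((s & q) | (s & r))=False (s & q)=False s=False q=False (s & r)=False r=False
s_3={p,q,r}: ((s & q) | (s & r))=False (s & q)=False s=False q=True (s & r)=False r=True
s_4={p,q,r}: ((s & q) | (s & r))=False (s & q)=False s=False q=True (s & r)=False r=True
s_5={q}: ((s & q) | (s & r))=False (s & q)=False s=False q=True (s & r)=False r=False
s_6={r,s}: ((s & q) | (s & r))=True (s & q)=False s=True q=False (s & r)=True r=True
Evaluating at position 1: result = False

Answer: false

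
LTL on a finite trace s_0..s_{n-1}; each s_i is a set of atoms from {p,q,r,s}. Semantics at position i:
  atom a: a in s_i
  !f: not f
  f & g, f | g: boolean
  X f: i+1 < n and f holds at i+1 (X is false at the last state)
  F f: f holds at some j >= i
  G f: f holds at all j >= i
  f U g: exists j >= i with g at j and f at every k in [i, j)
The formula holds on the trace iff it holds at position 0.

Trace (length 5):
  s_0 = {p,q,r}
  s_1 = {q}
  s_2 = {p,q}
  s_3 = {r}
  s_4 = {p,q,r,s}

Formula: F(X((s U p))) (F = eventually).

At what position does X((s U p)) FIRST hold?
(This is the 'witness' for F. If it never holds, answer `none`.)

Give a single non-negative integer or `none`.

Answer: 1

Derivation:
s_0={p,q,r}: X((s U p))=False (s U p)=True s=False p=True
s_1={q}: X((s U p))=True (s U p)=False s=False p=False
s_2={p,q}: X((s U p))=False (s U p)=True s=False p=True
s_3={r}: X((s U p))=True (s U p)=False s=False p=False
s_4={p,q,r,s}: X((s U p))=False (s U p)=True s=True p=True
F(X((s U p))) holds; first witness at position 1.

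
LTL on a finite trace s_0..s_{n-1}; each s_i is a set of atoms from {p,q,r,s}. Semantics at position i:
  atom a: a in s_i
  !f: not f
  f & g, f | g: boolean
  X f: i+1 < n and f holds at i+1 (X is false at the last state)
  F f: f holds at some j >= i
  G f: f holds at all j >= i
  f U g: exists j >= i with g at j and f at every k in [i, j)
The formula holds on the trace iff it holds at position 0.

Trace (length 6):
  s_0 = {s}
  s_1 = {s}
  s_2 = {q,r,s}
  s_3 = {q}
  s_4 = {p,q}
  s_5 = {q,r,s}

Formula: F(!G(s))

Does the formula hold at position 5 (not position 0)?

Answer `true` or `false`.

Answer: false

Derivation:
s_0={s}: F(!G(s))=True !G(s)=True G(s)=False s=True
s_1={s}: F(!G(s))=True !G(s)=True G(s)=False s=True
s_2={q,r,s}: F(!G(s))=True !G(s)=True G(s)=False s=True
s_3={q}: F(!G(s))=True !G(s)=True G(s)=False s=False
s_4={p,q}: F(!G(s))=True !G(s)=True G(s)=False s=False
s_5={q,r,s}: F(!G(s))=False !G(s)=False G(s)=True s=True
Evaluating at position 5: result = False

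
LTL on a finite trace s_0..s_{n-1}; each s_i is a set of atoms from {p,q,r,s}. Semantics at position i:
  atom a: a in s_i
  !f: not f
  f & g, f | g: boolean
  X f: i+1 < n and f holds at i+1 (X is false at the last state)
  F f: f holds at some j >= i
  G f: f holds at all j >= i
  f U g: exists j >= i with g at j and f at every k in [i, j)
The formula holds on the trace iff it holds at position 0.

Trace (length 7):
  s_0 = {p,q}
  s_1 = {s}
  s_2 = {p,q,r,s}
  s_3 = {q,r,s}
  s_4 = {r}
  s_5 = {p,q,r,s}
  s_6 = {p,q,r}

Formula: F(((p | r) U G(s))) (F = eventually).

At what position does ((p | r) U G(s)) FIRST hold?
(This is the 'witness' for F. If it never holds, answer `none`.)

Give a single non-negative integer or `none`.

Answer: none

Derivation:
s_0={p,q}: ((p | r) U G(s))=False (p | r)=True p=True r=False G(s)=False s=False
s_1={s}: ((p | r) U G(s))=False (p | r)=False p=False r=False G(s)=False s=True
s_2={p,q,r,s}: ((p | r) U G(s))=False (p | r)=True p=True r=True G(s)=False s=True
s_3={q,r,s}: ((p | r) U G(s))=False (p | r)=True p=False r=True G(s)=False s=True
s_4={r}: ((p | r) U G(s))=False (p | r)=True p=False r=True G(s)=False s=False
s_5={p,q,r,s}: ((p | r) U G(s))=False (p | r)=True p=True r=True G(s)=False s=True
s_6={p,q,r}: ((p | r) U G(s))=False (p | r)=True p=True r=True G(s)=False s=False
F(((p | r) U G(s))) does not hold (no witness exists).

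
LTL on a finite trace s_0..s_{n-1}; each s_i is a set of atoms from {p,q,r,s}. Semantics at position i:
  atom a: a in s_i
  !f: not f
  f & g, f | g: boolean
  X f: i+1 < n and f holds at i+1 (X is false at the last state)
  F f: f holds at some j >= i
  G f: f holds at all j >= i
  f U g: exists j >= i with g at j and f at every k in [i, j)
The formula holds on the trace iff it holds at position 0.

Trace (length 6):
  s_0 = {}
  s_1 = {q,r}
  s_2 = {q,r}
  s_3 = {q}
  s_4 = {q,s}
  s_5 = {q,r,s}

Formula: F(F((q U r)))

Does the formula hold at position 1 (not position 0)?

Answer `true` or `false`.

Answer: true

Derivation:
s_0={}: F(F((q U r)))=True F((q U r))=True (q U r)=False q=False r=False
s_1={q,r}: F(F((q U r)))=True F((q U r))=True (q U r)=True q=True r=True
s_2={q,r}: F(F((q U r)))=True F((q U r))=True (q U r)=True q=True r=True
s_3={q}: F(F((q U r)))=True F((q U r))=True (q U r)=True q=True r=False
s_4={q,s}: F(F((q U r)))=True F((q U r))=True (q U r)=True q=True r=False
s_5={q,r,s}: F(F((q U r)))=True F((q U r))=True (q U r)=True q=True r=True
Evaluating at position 1: result = True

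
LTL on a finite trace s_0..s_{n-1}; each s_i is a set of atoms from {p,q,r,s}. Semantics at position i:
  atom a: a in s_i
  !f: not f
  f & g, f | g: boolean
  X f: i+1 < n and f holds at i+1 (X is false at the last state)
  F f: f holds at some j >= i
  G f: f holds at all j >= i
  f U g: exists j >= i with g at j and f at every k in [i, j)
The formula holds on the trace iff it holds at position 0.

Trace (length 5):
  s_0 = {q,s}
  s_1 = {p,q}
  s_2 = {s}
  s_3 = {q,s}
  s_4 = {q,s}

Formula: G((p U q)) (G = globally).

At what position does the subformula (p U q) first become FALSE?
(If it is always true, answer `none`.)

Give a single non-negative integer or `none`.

Answer: 2

Derivation:
s_0={q,s}: (p U q)=True p=False q=True
s_1={p,q}: (p U q)=True p=True q=True
s_2={s}: (p U q)=False p=False q=False
s_3={q,s}: (p U q)=True p=False q=True
s_4={q,s}: (p U q)=True p=False q=True
G((p U q)) holds globally = False
First violation at position 2.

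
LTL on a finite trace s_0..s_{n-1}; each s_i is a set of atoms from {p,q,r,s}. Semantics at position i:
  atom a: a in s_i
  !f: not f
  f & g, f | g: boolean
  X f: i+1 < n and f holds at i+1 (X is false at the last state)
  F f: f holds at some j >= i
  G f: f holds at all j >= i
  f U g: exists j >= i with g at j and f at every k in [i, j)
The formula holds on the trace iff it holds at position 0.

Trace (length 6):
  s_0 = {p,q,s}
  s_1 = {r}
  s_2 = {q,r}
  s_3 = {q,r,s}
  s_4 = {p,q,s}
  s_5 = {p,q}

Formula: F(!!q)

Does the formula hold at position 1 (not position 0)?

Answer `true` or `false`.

Answer: true

Derivation:
s_0={p,q,s}: F(!!q)=True !!q=True !q=False q=True
s_1={r}: F(!!q)=True !!q=False !q=True q=False
s_2={q,r}: F(!!q)=True !!q=True !q=False q=True
s_3={q,r,s}: F(!!q)=True !!q=True !q=False q=True
s_4={p,q,s}: F(!!q)=True !!q=True !q=False q=True
s_5={p,q}: F(!!q)=True !!q=True !q=False q=True
Evaluating at position 1: result = True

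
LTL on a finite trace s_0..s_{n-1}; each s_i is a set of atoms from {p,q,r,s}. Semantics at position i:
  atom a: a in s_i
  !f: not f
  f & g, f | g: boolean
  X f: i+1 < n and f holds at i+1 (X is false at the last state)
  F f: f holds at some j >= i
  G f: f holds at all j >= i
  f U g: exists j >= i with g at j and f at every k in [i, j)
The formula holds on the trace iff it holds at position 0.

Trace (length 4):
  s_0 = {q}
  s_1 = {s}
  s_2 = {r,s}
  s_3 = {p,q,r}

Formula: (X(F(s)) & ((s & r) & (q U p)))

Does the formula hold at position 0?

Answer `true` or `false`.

s_0={q}: (X(F(s)) & ((s & r) & (q U p)))=False X(F(s))=True F(s)=True s=False ((s & r) & (q U p))=False (s & r)=False r=False (q U p)=False q=True p=False
s_1={s}: (X(F(s)) & ((s & r) & (q U p)))=False X(F(s))=True F(s)=True s=True ((s & r) & (q U p))=False (s & r)=False r=False (q U p)=False q=False p=False
s_2={r,s}: (X(F(s)) & ((s & r) & (q U p)))=False X(F(s))=False F(s)=True s=True ((s & r) & (q U p))=False (s & r)=True r=True (q U p)=False q=False p=False
s_3={p,q,r}: (X(F(s)) & ((s & r) & (q U p)))=False X(F(s))=False F(s)=False s=False ((s & r) & (q U p))=False (s & r)=False r=True (q U p)=True q=True p=True

Answer: false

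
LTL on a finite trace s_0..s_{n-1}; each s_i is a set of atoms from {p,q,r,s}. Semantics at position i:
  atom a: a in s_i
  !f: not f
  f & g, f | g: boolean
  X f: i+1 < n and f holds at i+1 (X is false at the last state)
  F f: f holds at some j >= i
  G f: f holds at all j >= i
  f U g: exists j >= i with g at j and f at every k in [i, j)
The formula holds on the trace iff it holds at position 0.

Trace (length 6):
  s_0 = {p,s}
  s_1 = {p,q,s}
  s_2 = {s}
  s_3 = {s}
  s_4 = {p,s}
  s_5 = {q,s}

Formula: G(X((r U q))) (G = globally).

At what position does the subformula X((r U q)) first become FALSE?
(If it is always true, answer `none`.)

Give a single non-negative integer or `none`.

s_0={p,s}: X((r U q))=True (r U q)=False r=False q=False
s_1={p,q,s}: X((r U q))=False (r U q)=True r=False q=True
s_2={s}: X((r U q))=False (r U q)=False r=False q=False
s_3={s}: X((r U q))=False (r U q)=False r=False q=False
s_4={p,s}: X((r U q))=True (r U q)=False r=False q=False
s_5={q,s}: X((r U q))=False (r U q)=True r=False q=True
G(X((r U q))) holds globally = False
First violation at position 1.

Answer: 1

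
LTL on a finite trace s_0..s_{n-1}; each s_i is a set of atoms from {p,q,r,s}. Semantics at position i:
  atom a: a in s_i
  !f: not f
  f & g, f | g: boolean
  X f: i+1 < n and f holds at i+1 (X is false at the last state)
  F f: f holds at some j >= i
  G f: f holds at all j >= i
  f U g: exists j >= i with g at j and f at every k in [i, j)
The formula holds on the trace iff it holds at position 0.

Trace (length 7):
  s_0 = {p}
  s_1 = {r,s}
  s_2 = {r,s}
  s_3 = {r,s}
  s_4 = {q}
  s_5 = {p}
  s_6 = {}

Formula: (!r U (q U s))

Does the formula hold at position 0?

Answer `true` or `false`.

s_0={p}: (!r U (q U s))=True !r=True r=False (q U s)=False q=False s=False
s_1={r,s}: (!r U (q U s))=True !r=False r=True (q U s)=True q=False s=True
s_2={r,s}: (!r U (q U s))=True !r=False r=True (q U s)=True q=False s=True
s_3={r,s}: (!r U (q U s))=True !r=False r=True (q U s)=True q=False s=True
s_4={q}: (!r U (q U s))=False !r=True r=False (q U s)=False q=True s=False
s_5={p}: (!r U (q U s))=False !r=True r=False (q U s)=False q=False s=False
s_6={}: (!r U (q U s))=False !r=True r=False (q U s)=False q=False s=False

Answer: true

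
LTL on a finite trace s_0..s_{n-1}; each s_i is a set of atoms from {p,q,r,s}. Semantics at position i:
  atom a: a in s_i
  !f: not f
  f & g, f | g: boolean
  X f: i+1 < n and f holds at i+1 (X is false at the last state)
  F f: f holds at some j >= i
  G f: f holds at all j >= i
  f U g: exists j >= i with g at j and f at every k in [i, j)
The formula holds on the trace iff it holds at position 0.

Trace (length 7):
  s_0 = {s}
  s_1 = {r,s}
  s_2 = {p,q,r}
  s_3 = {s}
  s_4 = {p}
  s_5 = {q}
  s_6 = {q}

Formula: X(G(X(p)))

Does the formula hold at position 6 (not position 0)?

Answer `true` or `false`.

s_0={s}: X(G(X(p)))=False G(X(p))=False X(p)=False p=False
s_1={r,s}: X(G(X(p)))=False G(X(p))=False X(p)=True p=False
s_2={p,q,r}: X(G(X(p)))=False G(X(p))=False X(p)=False p=True
s_3={s}: X(G(X(p)))=False G(X(p))=False X(p)=True p=False
s_4={p}: X(G(X(p)))=False G(X(p))=False X(p)=False p=True
s_5={q}: X(G(X(p)))=False G(X(p))=False X(p)=False p=False
s_6={q}: X(G(X(p)))=False G(X(p))=False X(p)=False p=False
Evaluating at position 6: result = False

Answer: false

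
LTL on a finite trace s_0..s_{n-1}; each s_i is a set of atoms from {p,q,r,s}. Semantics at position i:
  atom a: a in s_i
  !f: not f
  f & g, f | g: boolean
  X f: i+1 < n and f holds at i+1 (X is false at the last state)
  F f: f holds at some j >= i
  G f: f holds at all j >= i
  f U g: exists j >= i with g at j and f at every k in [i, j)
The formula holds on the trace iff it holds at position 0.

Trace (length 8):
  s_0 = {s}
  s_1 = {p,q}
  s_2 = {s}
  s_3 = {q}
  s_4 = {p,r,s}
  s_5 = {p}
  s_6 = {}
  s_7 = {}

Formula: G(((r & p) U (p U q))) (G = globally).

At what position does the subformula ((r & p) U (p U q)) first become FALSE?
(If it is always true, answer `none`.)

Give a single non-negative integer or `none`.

Answer: 0

Derivation:
s_0={s}: ((r & p) U (p U q))=False (r & p)=False r=False p=False (p U q)=False q=False
s_1={p,q}: ((r & p) U (p U q))=True (r & p)=False r=False p=True (p U q)=True q=True
s_2={s}: ((r & p) U (p U q))=False (r & p)=False r=False p=False (p U q)=False q=False
s_3={q}: ((r & p) U (p U q))=True (r & p)=False r=False p=False (p U q)=True q=True
s_4={p,r,s}: ((r & p) U (p U q))=False (r & p)=True r=True p=True (p U q)=False q=False
s_5={p}: ((r & p) U (p U q))=False (r & p)=False r=False p=True (p U q)=False q=False
s_6={}: ((r & p) U (p U q))=False (r & p)=False r=False p=False (p U q)=False q=False
s_7={}: ((r & p) U (p U q))=False (r & p)=False r=False p=False (p U q)=False q=False
G(((r & p) U (p U q))) holds globally = False
First violation at position 0.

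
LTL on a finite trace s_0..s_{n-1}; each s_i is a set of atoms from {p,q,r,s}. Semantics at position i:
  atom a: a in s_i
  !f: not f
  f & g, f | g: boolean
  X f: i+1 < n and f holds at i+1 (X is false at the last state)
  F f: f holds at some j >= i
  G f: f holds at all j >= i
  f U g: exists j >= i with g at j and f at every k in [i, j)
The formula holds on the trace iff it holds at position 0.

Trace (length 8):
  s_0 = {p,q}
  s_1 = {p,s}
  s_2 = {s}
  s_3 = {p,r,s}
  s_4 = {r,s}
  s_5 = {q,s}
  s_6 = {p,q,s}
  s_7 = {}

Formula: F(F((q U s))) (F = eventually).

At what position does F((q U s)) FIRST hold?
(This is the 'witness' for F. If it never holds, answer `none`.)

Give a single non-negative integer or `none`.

s_0={p,q}: F((q U s))=True (q U s)=True q=True s=False
s_1={p,s}: F((q U s))=True (q U s)=True q=False s=True
s_2={s}: F((q U s))=True (q U s)=True q=False s=True
s_3={p,r,s}: F((q U s))=True (q U s)=True q=False s=True
s_4={r,s}: F((q U s))=True (q U s)=True q=False s=True
s_5={q,s}: F((q U s))=True (q U s)=True q=True s=True
s_6={p,q,s}: F((q U s))=True (q U s)=True q=True s=True
s_7={}: F((q U s))=False (q U s)=False q=False s=False
F(F((q U s))) holds; first witness at position 0.

Answer: 0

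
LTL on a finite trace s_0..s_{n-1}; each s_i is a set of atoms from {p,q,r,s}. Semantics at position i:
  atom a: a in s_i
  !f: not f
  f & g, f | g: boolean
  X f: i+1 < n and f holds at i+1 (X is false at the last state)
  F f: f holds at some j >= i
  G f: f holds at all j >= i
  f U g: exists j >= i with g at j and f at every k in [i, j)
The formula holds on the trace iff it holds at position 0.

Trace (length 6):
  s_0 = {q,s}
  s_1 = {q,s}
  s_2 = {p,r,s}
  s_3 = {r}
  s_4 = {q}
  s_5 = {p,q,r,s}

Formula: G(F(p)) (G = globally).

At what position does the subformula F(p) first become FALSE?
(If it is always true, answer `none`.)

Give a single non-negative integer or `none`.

s_0={q,s}: F(p)=True p=False
s_1={q,s}: F(p)=True p=False
s_2={p,r,s}: F(p)=True p=True
s_3={r}: F(p)=True p=False
s_4={q}: F(p)=True p=False
s_5={p,q,r,s}: F(p)=True p=True
G(F(p)) holds globally = True
No violation — formula holds at every position.

Answer: none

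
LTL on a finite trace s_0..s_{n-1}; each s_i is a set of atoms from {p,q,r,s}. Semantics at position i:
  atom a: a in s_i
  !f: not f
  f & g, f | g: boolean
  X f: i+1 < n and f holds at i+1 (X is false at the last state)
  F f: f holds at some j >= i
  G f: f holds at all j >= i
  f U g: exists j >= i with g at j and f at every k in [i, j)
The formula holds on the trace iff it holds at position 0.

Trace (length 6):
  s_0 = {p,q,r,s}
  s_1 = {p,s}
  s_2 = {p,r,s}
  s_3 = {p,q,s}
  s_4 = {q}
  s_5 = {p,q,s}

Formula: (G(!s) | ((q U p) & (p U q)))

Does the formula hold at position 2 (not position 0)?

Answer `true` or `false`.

Answer: true

Derivation:
s_0={p,q,r,s}: (G(!s) | ((q U p) & (p U q)))=True G(!s)=False !s=False s=True ((q U p) & (p U q))=True (q U p)=True q=True p=True (p U q)=True
s_1={p,s}: (G(!s) | ((q U p) & (p U q)))=True G(!s)=False !s=False s=True ((q U p) & (p U q))=True (q U p)=True q=False p=True (p U q)=True
s_2={p,r,s}: (G(!s) | ((q U p) & (p U q)))=True G(!s)=False !s=False s=True ((q U p) & (p U q))=True (q U p)=True q=False p=True (p U q)=True
s_3={p,q,s}: (G(!s) | ((q U p) & (p U q)))=True G(!s)=False !s=False s=True ((q U p) & (p U q))=True (q U p)=True q=True p=True (p U q)=True
s_4={q}: (G(!s) | ((q U p) & (p U q)))=True G(!s)=False !s=True s=False ((q U p) & (p U q))=True (q U p)=True q=True p=False (p U q)=True
s_5={p,q,s}: (G(!s) | ((q U p) & (p U q)))=True G(!s)=False !s=False s=True ((q U p) & (p U q))=True (q U p)=True q=True p=True (p U q)=True
Evaluating at position 2: result = True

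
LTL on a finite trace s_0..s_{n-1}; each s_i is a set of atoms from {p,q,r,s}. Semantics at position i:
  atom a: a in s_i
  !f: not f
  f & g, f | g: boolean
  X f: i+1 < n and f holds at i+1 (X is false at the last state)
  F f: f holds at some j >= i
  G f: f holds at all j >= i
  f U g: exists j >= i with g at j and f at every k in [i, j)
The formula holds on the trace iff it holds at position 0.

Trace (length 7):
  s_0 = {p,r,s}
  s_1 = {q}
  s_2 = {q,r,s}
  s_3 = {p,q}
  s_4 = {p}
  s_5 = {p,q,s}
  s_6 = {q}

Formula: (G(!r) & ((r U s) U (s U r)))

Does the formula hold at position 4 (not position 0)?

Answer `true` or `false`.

s_0={p,r,s}: (G(!r) & ((r U s) U (s U r)))=False G(!r)=False !r=False r=True ((r U s) U (s U r))=True (r U s)=True s=True (s U r)=True
s_1={q}: (G(!r) & ((r U s) U (s U r)))=False G(!r)=False !r=True r=False ((r U s) U (s U r))=False (r U s)=False s=False (s U r)=False
s_2={q,r,s}: (G(!r) & ((r U s) U (s U r)))=False G(!r)=False !r=False r=True ((r U s) U (s U r))=True (r U s)=True s=True (s U r)=True
s_3={p,q}: (G(!r) & ((r U s) U (s U r)))=False G(!r)=True !r=True r=False ((r U s) U (s U r))=False (r U s)=False s=False (s U r)=False
s_4={p}: (G(!r) & ((r U s) U (s U r)))=False G(!r)=True !r=True r=False ((r U s) U (s U r))=False (r U s)=False s=False (s U r)=False
s_5={p,q,s}: (G(!r) & ((r U s) U (s U r)))=False G(!r)=True !r=True r=False ((r U s) U (s U r))=False (r U s)=True s=True (s U r)=False
s_6={q}: (G(!r) & ((r U s) U (s U r)))=False G(!r)=True !r=True r=False ((r U s) U (s U r))=False (r U s)=False s=False (s U r)=False
Evaluating at position 4: result = False

Answer: false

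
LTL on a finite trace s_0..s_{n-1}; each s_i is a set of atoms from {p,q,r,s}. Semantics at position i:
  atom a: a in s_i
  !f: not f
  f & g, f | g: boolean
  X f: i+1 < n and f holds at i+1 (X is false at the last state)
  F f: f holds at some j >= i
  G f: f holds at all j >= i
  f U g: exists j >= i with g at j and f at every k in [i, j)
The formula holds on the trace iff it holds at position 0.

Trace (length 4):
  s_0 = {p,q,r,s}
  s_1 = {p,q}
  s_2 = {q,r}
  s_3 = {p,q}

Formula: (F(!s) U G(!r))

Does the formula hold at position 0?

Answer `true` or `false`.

Answer: true

Derivation:
s_0={p,q,r,s}: (F(!s) U G(!r))=True F(!s)=True !s=False s=True G(!r)=False !r=False r=True
s_1={p,q}: (F(!s) U G(!r))=True F(!s)=True !s=True s=False G(!r)=False !r=True r=False
s_2={q,r}: (F(!s) U G(!r))=True F(!s)=True !s=True s=False G(!r)=False !r=False r=True
s_3={p,q}: (F(!s) U G(!r))=True F(!s)=True !s=True s=False G(!r)=True !r=True r=False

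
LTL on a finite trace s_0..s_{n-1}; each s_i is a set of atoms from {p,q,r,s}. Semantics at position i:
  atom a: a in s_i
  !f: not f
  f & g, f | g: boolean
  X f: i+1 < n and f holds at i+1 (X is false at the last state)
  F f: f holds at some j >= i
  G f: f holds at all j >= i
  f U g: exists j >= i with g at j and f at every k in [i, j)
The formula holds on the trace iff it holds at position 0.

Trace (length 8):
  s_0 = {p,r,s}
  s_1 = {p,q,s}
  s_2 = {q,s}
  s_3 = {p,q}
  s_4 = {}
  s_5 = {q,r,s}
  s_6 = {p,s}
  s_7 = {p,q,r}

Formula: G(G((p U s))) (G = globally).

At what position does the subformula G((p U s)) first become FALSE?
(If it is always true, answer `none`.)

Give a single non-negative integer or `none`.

Answer: 0

Derivation:
s_0={p,r,s}: G((p U s))=False (p U s)=True p=True s=True
s_1={p,q,s}: G((p U s))=False (p U s)=True p=True s=True
s_2={q,s}: G((p U s))=False (p U s)=True p=False s=True
s_3={p,q}: G((p U s))=False (p U s)=False p=True s=False
s_4={}: G((p U s))=False (p U s)=False p=False s=False
s_5={q,r,s}: G((p U s))=False (p U s)=True p=False s=True
s_6={p,s}: G((p U s))=False (p U s)=True p=True s=True
s_7={p,q,r}: G((p U s))=False (p U s)=False p=True s=False
G(G((p U s))) holds globally = False
First violation at position 0.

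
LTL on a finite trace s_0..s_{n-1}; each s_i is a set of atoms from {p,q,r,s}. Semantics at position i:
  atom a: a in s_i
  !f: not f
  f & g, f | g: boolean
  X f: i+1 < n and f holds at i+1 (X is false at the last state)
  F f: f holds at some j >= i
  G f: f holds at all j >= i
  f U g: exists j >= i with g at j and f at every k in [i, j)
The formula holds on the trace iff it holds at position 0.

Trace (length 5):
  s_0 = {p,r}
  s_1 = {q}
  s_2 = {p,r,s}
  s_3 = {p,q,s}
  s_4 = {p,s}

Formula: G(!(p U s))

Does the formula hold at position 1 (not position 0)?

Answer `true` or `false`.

Answer: false

Derivation:
s_0={p,r}: G(!(p U s))=False !(p U s)=True (p U s)=False p=True s=False
s_1={q}: G(!(p U s))=False !(p U s)=True (p U s)=False p=False s=False
s_2={p,r,s}: G(!(p U s))=False !(p U s)=False (p U s)=True p=True s=True
s_3={p,q,s}: G(!(p U s))=False !(p U s)=False (p U s)=True p=True s=True
s_4={p,s}: G(!(p U s))=False !(p U s)=False (p U s)=True p=True s=True
Evaluating at position 1: result = False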